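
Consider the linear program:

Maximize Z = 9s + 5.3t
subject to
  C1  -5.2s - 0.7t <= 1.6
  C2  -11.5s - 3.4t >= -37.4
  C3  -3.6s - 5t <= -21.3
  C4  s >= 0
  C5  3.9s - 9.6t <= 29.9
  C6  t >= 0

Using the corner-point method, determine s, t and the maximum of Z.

Vertices and Z = 9s + 5.3t:
  (5729/2263, 11031/4526) → Z = 1615863/45260
  (0, 11) → Z = 583/10
  (0, 213/50) → Z = 11289/500

s = 0, t = 11, maximum Z = 58.3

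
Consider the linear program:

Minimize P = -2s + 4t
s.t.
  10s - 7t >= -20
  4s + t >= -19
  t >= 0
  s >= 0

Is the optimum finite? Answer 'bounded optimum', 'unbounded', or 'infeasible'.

From the feasible point (0, 20/7), moving in the direction (1, 0) keeps every constraint satisfied while P decreases without bound.

unbounded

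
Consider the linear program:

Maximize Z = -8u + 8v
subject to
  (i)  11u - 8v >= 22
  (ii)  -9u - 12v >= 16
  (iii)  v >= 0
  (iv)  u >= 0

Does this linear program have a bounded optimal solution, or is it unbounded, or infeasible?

infeasible

The boundaries 11u - 8v = 22 and -9u - 12v = 16 meet at (2/3, -11/6), but that point violates v ≥ 0. Every candidate vertex is excluded by some other constraint, so the feasible region is empty.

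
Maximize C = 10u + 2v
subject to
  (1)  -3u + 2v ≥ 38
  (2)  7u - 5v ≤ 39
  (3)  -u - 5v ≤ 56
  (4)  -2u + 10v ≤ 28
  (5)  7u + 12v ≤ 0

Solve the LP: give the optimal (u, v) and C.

u = -162/13, v = 4/13, maximum C = -124

Vertices and C = 10u + 2v:
  (-302/17, -130/17) → C = -3280/17
  (-162/13, 4/13) → C = -124
  (-35, -21/5) → C = -1792/5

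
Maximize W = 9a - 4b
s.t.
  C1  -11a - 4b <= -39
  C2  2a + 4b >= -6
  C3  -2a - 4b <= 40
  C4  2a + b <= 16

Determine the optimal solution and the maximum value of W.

a = 35/3, b = -22/3, maximum W = 403/3

Corner points and W = 9a - 4b:
  (5, -4) → W = 61
  (-25/3, 98/3) → W = -617/3
  (35/3, -22/3) → W = 403/3

The binding constraints are 2a + 4b = -6 and 2a + b = 16.
Solving simultaneously gives a = 35/3, b = -22/3.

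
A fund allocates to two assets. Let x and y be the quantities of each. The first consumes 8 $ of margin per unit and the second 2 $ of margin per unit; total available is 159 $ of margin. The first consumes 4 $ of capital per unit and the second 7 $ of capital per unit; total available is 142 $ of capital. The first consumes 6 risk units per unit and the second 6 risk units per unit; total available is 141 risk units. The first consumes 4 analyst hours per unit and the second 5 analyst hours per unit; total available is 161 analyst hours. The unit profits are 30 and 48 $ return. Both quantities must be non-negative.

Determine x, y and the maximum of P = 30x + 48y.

Feasible corners and P = 30x + 48y:
  (0, 0) → P = 0
  (0, 142/7) → P = 6816/7
  (159/8, 0) → P = 2385/4
  (56/3, 29/6) → P = 792
  (15/2, 16) → P = 993

At the optimal vertex, 4x + 7y = 142 and 6x + 6y = 141.
Solving simultaneously gives x = 15/2, y = 16.

x = 15/2, y = 16, maximum P = 993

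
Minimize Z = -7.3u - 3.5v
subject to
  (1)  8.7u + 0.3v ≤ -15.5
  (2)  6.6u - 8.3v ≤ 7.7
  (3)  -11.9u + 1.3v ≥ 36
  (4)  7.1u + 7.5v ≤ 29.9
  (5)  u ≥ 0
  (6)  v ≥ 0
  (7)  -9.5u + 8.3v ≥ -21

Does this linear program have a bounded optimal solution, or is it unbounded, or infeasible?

The boundaries -11.9u + 1.3v = 36 and 7.1u + 7.5v = 29.9 meet at (-23113/9848, 61141/9848), but that point violates u ≥ 0. Every candidate vertex is excluded by some other constraint, so the feasible region is empty.

infeasible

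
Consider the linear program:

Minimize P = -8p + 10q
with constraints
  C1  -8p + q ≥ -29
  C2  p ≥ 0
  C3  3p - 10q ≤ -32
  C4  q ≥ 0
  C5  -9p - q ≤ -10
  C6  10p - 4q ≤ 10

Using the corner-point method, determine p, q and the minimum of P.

Corner points and P = -8p + 10q:
  (53/11, 105/11) → P = 626/11
  (0, 10) → P = 100
  (68/93, 106/31) → P = 2636/93
  (57/22, 175/44) → P = 419/22
The feasible region is unbounded (it extends along (0, 1), (1, 8)), but P strictly increases along every unbounded feasible direction, so there is no improving ray and the minimum is attained at a vertex.

At the optimal vertex, 3p - 10q = -32 and 10p - 4q = 10.
Solving simultaneously gives p = 57/22, q = 175/44.

p = 57/22, q = 175/44, minimum P = 419/22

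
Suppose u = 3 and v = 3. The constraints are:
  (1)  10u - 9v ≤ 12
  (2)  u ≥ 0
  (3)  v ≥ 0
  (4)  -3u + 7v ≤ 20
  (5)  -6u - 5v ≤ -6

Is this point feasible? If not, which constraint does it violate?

feasible

(1): 3 ≤ 12 ✓
(2): 3 ≥ 0 ✓
(3): 3 ≥ 0 ✓
(4): 12 ≤ 20 ✓
(5): -33 ≤ -6 ✓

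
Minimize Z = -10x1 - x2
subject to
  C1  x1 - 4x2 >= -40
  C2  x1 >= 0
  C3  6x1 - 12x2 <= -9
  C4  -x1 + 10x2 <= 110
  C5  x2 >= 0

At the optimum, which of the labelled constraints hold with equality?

C3 and C4

Extreme points and Z = -10x1 - x2:
  (0, 10) → Z = -10
  (20/3, 35/3) → Z = -235/3
  (0, 3/4) → Z = -3/4
  (205/8, 217/16) → Z = -4317/16

The minimum is at (205/8, 217/16). Substituting into each constraint, equality holds for C3 and C4; the remaining constraints have slack.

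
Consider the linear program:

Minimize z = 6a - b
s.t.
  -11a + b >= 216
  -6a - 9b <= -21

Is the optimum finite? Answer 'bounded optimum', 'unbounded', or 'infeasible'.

From the feasible point (-641/35, 509/35), moving in the direction (1, 11) keeps every constraint satisfied while z decreases without bound.

unbounded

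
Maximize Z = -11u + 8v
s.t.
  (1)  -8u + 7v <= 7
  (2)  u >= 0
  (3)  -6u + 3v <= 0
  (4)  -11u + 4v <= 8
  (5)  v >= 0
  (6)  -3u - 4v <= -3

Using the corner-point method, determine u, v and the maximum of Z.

The feasible region is unbounded (it extends along (7, 8), (1, 0)), but Z strictly decreases along every unbounded feasible direction, so there is no improving ray and the maximum is attained at a vertex.

At the optimal vertex, -8u + 7v = 7 and -6u + 3v = 0.
Solving simultaneously gives u = 7/6, v = 7/3.

u = 7/6, v = 7/3, maximum Z = 35/6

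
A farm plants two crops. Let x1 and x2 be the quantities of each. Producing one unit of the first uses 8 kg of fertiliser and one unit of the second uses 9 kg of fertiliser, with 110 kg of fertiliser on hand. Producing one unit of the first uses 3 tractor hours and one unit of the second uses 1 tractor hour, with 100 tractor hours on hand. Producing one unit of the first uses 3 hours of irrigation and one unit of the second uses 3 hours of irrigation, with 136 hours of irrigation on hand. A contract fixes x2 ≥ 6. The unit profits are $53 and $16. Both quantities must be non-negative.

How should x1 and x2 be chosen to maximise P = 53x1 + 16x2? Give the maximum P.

Feasible corners and P = 53x1 + 16x2:
  (0, 110/9) → P = 1760/9
  (0, 6) → P = 96
  (7, 6) → P = 467

x1 = 7, x2 = 6, maximum P = 467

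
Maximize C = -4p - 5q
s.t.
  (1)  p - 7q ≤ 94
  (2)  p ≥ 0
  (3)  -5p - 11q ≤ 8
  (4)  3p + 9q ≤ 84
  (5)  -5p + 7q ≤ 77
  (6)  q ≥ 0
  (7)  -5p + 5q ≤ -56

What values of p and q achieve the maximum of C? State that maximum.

p = 56/5, q = 0, maximum C = -224/5

Extreme points and C = -4p - 5q:
  (28, 0) → C = -112
  (77/5, 21/5) → C = -413/5
  (56/5, 0) → C = -224/5

The optimum lies where q = 0 and -5p + 5q = -56.
Solving simultaneously gives p = 56/5, q = 0.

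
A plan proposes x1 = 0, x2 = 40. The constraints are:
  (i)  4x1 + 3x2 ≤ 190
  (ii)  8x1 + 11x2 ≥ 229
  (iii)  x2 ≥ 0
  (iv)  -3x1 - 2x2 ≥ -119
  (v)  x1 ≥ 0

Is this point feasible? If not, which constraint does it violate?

feasible

(i): 120 ≤ 190 ✓
(ii): 440 ≥ 229 ✓
(iii): 40 ≥ 0 ✓
(iv): -80 ≥ -119 ✓
(v): 0 ≥ 0 ✓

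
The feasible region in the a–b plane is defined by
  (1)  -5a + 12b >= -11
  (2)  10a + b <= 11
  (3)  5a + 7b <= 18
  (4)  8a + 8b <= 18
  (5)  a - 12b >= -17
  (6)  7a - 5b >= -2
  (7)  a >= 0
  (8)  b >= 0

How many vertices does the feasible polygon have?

5

Intersecting each pair of boundary lines and keeping only the points that satisfy every inequality leaves:
  (35/36, 23/18)
  (11/10, 0)
  (37/48, 71/48)
  (0, 2/5)
  (0, 0)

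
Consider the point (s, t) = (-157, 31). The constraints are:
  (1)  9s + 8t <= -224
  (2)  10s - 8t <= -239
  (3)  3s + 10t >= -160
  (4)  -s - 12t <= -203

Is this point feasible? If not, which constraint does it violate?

Constraint (3): 3s + 10t = -161, which is not ≥ -160. All other constraints are satisfied.

not feasible — violates (3)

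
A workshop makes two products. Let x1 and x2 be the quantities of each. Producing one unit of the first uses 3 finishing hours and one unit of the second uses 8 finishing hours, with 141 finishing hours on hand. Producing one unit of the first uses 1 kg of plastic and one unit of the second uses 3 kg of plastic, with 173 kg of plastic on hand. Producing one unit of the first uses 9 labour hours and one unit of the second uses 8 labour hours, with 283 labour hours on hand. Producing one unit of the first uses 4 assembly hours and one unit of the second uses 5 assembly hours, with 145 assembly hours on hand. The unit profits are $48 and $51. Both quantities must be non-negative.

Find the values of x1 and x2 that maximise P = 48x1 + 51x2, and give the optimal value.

Feasible corners and P = 48x1 + 51x2:
  (0, 0) → P = 0
  (0, 141/8) → P = 7191/8
  (283/9, 0) → P = 4528/3
  (71/3, 35/4) → P = 6329/4

The optimum lies where 3x1 + 8x2 = 141 and 9x1 + 8x2 = 283.
Solving simultaneously gives x1 = 71/3, x2 = 35/4.

x1 = 71/3, x2 = 35/4, maximum P = 6329/4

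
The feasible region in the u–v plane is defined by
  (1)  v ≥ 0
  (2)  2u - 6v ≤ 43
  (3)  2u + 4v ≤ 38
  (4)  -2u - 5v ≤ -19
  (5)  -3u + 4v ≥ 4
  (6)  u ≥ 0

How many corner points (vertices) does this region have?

Pairwise boundary intersections that survive every other constraint:
  (34/5, 61/10)
  (0, 19/2)
  (56/23, 65/23)
  (0, 19/5)

4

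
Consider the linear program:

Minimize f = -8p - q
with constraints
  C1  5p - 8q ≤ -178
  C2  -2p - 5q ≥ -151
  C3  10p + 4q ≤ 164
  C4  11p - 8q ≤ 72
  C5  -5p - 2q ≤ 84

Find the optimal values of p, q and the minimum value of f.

p = 6, q = 26, minimum f = -74

Extreme points and f = -8p - q:
  (6, 26) → f = -74
  (-514/25, 47/5) → f = 3877/25
  (36/7, 197/7) → f = -485/7
  (-722/21, 923/21) → f = 4853/21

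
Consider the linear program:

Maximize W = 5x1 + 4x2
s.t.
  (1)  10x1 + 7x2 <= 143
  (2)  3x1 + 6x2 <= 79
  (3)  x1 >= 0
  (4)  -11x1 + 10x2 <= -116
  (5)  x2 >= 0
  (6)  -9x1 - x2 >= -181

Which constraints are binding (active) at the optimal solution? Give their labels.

Corner points and W = 5x1 + 4x2:
  (38/3, 7/3) → W = 218/3
  (143/10, 0) → W = 143/2
  (116/11, 0) → W = 580/11

The maximum is at (38/3, 7/3). Substituting into each constraint, equality holds for (1) and (4); the remaining constraints have slack.

(1) and (4)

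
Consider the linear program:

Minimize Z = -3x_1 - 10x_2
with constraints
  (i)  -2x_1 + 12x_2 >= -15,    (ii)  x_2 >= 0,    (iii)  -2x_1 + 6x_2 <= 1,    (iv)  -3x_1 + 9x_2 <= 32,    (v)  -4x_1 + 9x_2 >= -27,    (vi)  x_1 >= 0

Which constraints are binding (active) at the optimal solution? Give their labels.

(iii) and (v)

Feasible corners and Z = -3x_1 - 10x_2:
  (27/4, 0) → Z = -81/4
  (0, 0) → Z = 0
  (57/2, 29/3) → Z = -1093/6
  (0, 1/6) → Z = -5/3

The minimum is at (57/2, 29/3). Substituting into each constraint, equality holds for (iii) and (v); the remaining constraints have slack.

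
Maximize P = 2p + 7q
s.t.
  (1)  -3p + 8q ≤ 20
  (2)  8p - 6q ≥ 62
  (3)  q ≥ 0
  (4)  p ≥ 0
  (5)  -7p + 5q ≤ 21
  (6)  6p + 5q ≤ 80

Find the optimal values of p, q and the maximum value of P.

p = 395/38, q = 67/19, maximum P = 864/19

Vertices and P = 2p + 7q:
  (31/4, 0) → P = 31/2
  (395/38, 67/19) → P = 864/19
  (40/3, 0) → P = 80/3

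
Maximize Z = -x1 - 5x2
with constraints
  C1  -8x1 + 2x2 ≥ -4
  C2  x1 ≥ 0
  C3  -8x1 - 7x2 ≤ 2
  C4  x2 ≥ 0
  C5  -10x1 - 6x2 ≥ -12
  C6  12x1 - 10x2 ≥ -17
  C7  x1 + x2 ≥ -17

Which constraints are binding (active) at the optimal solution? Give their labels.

Extreme points and Z = -x1 - 5x2:
  (1/2, 0) → Z = -1/2
  (12/17, 14/17) → Z = -82/17
  (0, 0) → Z = 0
  (0, 17/10) → Z = -17/2
  (9/86, 157/86) → Z = -397/43

The maximum is at (0, 0). Substituting into each constraint, equality holds for C2 and C4; the remaining constraints have slack.

C2 and C4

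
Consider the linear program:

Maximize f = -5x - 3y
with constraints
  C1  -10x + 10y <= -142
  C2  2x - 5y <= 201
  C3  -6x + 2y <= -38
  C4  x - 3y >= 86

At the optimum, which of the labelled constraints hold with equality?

C2 and C3

Corner points and f = -5x - 3y:
  (-106/13, -565/13) → f = 2225/13
  (173, 29) → f = -952
  (-29/8, -239/8) → f = 431/4

The maximum is at (-106/13, -565/13). Substituting into each constraint, equality holds for C2 and C3; the remaining constraints have slack.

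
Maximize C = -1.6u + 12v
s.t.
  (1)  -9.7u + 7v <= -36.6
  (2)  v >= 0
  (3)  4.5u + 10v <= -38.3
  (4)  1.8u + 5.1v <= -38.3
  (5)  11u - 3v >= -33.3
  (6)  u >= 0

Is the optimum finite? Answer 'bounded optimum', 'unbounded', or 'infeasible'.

infeasible

The boundaries 4.5u + 10v = -38.3 and 1.8u + 5.1v = -38.3 meet at (18767/495, -1149/55), but that point violates v ≥ 0. Every candidate vertex is excluded by some other constraint, so the feasible region is empty.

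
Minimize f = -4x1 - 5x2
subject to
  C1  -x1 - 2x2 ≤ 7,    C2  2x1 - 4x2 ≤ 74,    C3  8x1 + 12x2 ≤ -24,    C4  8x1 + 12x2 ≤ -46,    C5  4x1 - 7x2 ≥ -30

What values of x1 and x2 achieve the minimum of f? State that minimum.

x1 = -2, x2 = -5/2, minimum f = 41/2

The optimum lies where -x1 - 2x2 = 7 and 8x1 + 12x2 = -46.
Solving simultaneously gives x1 = -2, x2 = -5/2.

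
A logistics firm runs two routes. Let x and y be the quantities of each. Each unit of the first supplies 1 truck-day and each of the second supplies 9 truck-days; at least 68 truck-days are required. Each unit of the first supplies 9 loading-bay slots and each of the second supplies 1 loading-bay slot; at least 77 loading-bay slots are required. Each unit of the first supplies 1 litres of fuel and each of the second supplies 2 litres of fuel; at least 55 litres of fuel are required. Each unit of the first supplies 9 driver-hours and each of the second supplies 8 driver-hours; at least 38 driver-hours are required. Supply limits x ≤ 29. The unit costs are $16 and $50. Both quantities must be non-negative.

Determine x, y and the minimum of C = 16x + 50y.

x = 29, y = 13, minimum C = 1114

Extreme points and C = 16x + 50y:
  (0, 77) → C = 3850
  (99/17, 418/17) → C = 22484/17
  (29, 13) → C = 1114
The feasible region is unbounded (it extends along (0, 1)), but C strictly increases along every unbounded feasible direction, so there is no improving ray and the minimum is attained at a vertex.

The optimum lies where x + 2y = 55 and x = 29.
Solving simultaneously gives x = 29, y = 13.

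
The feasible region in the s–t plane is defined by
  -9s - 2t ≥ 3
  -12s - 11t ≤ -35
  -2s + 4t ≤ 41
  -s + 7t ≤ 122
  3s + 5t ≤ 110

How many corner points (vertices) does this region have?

3

Pairwise boundary intersections that survive every other constraint:
  (-103/75, 117/25)
  (-47/20, 363/40)
  (-311/70, 281/35)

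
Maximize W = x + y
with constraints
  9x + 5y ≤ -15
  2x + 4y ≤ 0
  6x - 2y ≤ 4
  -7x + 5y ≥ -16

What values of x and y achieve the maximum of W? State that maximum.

Corner points and W = x + y:
  (-30/13, 15/13) → W = -15/13
  (-5/24, -21/8) → W = -17/6
  (-3/4, -17/4) → W = -5
The feasible region is unbounded (it extends along (-5, -7), (-2, 1)), but W strictly decreases along every unbounded feasible direction, so there is no improving ray and the maximum is attained at a vertex.

The binding constraints are 9x + 5y = -15 and 2x + 4y = 0.
Solving simultaneously gives x = -30/13, y = 15/13.

x = -30/13, y = 15/13, maximum W = -15/13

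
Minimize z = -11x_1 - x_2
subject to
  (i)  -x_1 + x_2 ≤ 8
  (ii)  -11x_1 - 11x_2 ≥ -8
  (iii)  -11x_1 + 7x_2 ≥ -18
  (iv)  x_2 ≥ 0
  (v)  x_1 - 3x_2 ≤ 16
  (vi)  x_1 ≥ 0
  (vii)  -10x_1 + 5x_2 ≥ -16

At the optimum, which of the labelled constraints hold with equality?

(ii) and (iv)

Extreme points and z = -11x_1 - x_2:
  (8/11, 0) → z = -8
  (0, 8/11) → z = -8/11
  (0, 0) → z = 0

The minimum is at (8/11, 0). Substituting into each constraint, equality holds for (ii) and (iv); the remaining constraints have slack.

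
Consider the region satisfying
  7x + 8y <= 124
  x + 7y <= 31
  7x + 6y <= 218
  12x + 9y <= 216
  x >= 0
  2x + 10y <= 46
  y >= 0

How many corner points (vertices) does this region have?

5

Intersecting each pair of boundary lines and keeping only the points that satisfy every inequality leaves:
  (436/27, 37/27)
  (124/7, 0)
  (0, 31/7)
  (3, 4)
  (0, 0)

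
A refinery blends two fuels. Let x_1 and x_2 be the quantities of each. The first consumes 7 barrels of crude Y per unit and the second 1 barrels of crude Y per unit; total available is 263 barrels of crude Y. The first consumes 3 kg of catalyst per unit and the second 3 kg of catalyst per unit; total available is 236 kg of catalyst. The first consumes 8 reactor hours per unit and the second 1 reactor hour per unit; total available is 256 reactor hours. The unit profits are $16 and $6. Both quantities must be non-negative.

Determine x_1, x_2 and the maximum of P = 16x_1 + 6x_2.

x_1 = 76/3, x_2 = 160/3, maximum P = 2176/3

Vertices and P = 16x_1 + 6x_2:
  (0, 0) → P = 0
  (0, 236/3) → P = 472
  (32, 0) → P = 512
  (76/3, 160/3) → P = 2176/3

The optimum lies where 3x_1 + 3x_2 = 236 and 8x_1 + x_2 = 256.
Solving simultaneously gives x_1 = 76/3, x_2 = 160/3.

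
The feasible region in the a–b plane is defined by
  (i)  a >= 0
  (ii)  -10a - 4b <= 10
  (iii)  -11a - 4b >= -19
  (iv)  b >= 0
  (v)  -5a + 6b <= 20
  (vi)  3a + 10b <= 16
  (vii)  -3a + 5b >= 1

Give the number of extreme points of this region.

Of the 21 pairwise boundary intersections, those satisfying every inequality are:
  (0, 8/5)
  (0, 1/5)
  (9/7, 17/14)
  (91/67, 68/67)

4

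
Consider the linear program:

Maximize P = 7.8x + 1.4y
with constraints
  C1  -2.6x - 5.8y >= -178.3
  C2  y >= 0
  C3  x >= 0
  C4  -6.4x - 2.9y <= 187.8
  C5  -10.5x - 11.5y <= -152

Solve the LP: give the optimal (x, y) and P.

Vertices and P = 7.8x + 1.4y:
  (1783/26, 0) → P = 5349/10
  (0, 1783/58) → P = 12481/290
  (304/21, 0) → P = 3952/35
  (0, 304/23) → P = 2128/115

x = 1783/26, y = 0, maximum P = 5349/10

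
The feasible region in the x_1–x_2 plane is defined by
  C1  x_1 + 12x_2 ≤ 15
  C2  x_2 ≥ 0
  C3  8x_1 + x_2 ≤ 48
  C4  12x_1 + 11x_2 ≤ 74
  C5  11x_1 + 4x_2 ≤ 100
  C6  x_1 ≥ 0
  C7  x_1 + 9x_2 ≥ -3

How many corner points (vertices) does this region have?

Pairwise boundary intersections that survive every other constraint:
  (723/133, 106/133)
  (0, 5/4)
  (6, 0)
  (0, 0)
  (227/38, 4/19)

5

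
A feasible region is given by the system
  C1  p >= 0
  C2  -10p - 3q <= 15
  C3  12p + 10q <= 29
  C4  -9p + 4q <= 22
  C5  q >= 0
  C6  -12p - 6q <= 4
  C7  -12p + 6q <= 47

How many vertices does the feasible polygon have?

Intersecting each pair of boundary lines and keeping only the points that satisfy every inequality leaves:
  (0, 29/10)
  (0, 0)
  (29/12, 0)

3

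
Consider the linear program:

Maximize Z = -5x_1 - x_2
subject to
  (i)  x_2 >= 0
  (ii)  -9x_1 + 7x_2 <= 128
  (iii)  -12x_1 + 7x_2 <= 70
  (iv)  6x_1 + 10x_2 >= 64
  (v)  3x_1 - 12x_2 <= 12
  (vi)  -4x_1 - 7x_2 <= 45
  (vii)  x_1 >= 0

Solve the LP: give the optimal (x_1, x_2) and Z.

x_1 = 0, x_2 = 32/5, maximum Z = -32/5

The feasible region is unbounded (it extends along (4, 1), (7, 9)), but Z strictly decreases along every unbounded feasible direction, so there is no improving ray and the maximum is attained at a vertex.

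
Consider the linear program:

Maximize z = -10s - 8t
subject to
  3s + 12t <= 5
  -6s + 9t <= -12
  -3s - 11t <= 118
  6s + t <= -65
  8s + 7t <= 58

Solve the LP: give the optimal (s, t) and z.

The binding constraints are -6s + 9t = -12 and -3s - 11t = 118.
Solving simultaneously gives s = -10, t = -8.

s = -10, t = -8, maximum z = 164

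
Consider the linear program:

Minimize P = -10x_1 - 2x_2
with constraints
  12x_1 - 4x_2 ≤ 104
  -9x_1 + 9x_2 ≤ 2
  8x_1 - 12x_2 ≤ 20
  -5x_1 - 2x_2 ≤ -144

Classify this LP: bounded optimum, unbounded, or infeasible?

infeasible

The boundaries 12x_1 - 4x_2 = 104 and -9x_1 + 9x_2 = 2 meet at (118/9, 40/3), but that point violates -5x_1 - 2x_2 ≤ -144. Every candidate vertex is excluded by some other constraint, so the feasible region is empty.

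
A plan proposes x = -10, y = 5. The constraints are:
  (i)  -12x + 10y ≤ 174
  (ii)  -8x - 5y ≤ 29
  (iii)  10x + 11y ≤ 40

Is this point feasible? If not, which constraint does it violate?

Constraint (ii): -8x - 5y = 55, which is not ≤ 29. All other constraints are satisfied.

not feasible — violates (ii)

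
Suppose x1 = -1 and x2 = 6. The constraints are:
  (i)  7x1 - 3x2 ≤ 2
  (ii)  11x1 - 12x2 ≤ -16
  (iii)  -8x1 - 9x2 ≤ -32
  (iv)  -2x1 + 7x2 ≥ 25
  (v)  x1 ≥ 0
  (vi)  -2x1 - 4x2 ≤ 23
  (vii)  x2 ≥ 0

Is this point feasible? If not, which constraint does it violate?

Constraint (v): x1 = -1, which is not ≥ 0. All other constraints are satisfied.

not feasible — violates (v)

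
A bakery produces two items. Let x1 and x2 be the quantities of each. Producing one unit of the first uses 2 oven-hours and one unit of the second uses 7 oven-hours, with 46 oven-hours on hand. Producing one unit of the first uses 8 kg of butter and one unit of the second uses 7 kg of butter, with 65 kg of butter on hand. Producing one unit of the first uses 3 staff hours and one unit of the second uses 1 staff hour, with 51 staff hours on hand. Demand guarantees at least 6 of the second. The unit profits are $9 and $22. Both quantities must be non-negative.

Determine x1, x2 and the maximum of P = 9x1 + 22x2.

x1 = 2, x2 = 6, maximum P = 150

Extreme points and P = 9x1 + 22x2:
  (0, 46/7) → P = 1012/7
  (0, 6) → P = 132
  (2, 6) → P = 150

At the optimal vertex, 2x1 + 7x2 = 46 and x2 = 6.
Solving simultaneously gives x1 = 2, x2 = 6.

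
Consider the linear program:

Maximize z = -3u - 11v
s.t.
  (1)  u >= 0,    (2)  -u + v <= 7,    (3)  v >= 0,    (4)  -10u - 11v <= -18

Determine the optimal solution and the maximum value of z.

u = 9/5, v = 0, maximum z = -27/5

Vertices and z = -3u - 11v:
  (0, 7) → z = -77
  (0, 18/11) → z = -18
  (9/5, 0) → z = -27/5
The feasible region is unbounded (it extends along (1, 1), (1, 0)), but z strictly decreases along every unbounded feasible direction, so there is no improving ray and the maximum is attained at a vertex.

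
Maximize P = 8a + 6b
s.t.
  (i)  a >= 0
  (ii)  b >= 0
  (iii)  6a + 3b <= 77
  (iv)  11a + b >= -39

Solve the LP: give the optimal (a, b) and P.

Feasible corners and P = 8a + 6b:
  (0, 0) → P = 0
  (0, 77/3) → P = 154
  (77/6, 0) → P = 308/3

a = 0, b = 77/3, maximum P = 154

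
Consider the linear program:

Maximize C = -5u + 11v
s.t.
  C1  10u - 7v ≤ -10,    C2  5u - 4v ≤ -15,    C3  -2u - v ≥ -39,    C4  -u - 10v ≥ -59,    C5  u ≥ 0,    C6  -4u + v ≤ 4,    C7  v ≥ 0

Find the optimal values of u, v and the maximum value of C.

u = 19/41, v = 240/41, maximum C = 2545/41

Vertices and C = -5u + 11v:
  (43/27, 155/27) → C = 1490/27
  (0, 15/4) → C = 165/4
  (19/41, 240/41) → C = 2545/41
  (0, 4) → C = 44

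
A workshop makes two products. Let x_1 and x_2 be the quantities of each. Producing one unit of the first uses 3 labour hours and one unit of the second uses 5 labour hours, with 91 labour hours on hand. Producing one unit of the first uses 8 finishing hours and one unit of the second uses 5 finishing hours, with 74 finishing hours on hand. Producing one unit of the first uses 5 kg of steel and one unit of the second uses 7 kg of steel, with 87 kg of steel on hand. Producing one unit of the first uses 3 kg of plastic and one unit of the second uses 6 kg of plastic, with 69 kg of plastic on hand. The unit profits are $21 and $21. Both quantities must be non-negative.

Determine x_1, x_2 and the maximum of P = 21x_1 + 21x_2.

Vertices and P = 21x_1 + 21x_2:
  (0, 0) → P = 0
  (0, 23/2) → P = 483/2
  (37/4, 0) → P = 777/4
  (3, 10) → P = 273

The optimum lies where 8x_1 + 5x_2 = 74 and 3x_1 + 6x_2 = 69.
Solving simultaneously gives x_1 = 3, x_2 = 10.

x_1 = 3, x_2 = 10, maximum P = 273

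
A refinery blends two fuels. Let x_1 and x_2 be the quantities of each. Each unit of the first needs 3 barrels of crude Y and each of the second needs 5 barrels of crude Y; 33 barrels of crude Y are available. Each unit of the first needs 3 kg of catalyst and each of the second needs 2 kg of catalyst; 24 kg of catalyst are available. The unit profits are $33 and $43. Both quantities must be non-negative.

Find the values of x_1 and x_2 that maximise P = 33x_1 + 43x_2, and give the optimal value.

x_1 = 6, x_2 = 3, maximum P = 327

Extreme points and P = 33x_1 + 43x_2:
  (0, 0) → P = 0
  (0, 33/5) → P = 1419/5
  (8, 0) → P = 264
  (6, 3) → P = 327

The optimum lies where 3x_1 + 5x_2 = 33 and 3x_1 + 2x_2 = 24.
Solving simultaneously gives x_1 = 6, x_2 = 3.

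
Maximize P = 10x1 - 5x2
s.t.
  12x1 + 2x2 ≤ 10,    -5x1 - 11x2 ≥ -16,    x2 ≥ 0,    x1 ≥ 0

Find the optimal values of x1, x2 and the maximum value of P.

Corner points and P = 10x1 - 5x2:
  (39/61, 71/61) → P = 35/61
  (5/6, 0) → P = 25/3
  (0, 16/11) → P = -80/11
  (0, 0) → P = 0

x1 = 5/6, x2 = 0, maximum P = 25/3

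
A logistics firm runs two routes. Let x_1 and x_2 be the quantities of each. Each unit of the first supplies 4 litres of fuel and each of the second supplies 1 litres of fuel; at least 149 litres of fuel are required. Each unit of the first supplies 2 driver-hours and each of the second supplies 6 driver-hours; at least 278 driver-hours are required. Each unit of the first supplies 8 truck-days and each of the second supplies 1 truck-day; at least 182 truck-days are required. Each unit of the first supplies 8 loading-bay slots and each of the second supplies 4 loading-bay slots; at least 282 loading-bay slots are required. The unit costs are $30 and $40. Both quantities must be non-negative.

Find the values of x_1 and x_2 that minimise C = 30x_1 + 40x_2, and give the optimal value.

Corner points and C = 30x_1 + 40x_2:
  (0, 182) → C = 7280
  (139, 0) → C = 4170
  (28, 37) → C = 2320
  (33/4, 116) → C = 9775/2
The feasible region is unbounded (it extends along (0, 1), (1, 0)), but C strictly increases along every unbounded feasible direction, so there is no improving ray and the minimum is attained at a vertex.

x_1 = 28, x_2 = 37, minimum C = 2320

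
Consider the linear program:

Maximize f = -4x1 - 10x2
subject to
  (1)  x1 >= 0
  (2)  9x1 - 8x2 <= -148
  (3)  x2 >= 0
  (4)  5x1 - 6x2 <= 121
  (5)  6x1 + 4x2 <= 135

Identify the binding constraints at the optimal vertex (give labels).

(1) and (2)

Vertices and f = -4x1 - 10x2:
  (0, 37/2) → f = -185
  (0, 135/4) → f = -675/2
  (122/21, 701/28) → f = -11491/42

The maximum is at (0, 37/2). Substituting into each constraint, equality holds for (1) and (2); the remaining constraints have slack.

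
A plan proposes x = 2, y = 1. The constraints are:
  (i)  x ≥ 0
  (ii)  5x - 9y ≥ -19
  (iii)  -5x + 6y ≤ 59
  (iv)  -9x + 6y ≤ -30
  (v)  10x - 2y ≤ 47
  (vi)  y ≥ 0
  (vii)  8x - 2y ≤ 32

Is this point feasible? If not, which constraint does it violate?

Constraint (iv): -9x + 6y = -12, which is not ≤ -30. All other constraints are satisfied.

not feasible — violates (iv)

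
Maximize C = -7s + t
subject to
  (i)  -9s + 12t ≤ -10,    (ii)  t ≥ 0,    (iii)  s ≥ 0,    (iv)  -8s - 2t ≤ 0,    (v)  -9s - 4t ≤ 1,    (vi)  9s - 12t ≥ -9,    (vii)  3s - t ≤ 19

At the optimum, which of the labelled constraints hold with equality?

(i) and (ii)

Vertices and C = -7s + t:
  (10/9, 0) → C = -70/9
  (218/27, 47/9) → C = -1385/27
  (19/3, 0) → C = -133/3

The maximum is at (10/9, 0). Substituting into each constraint, equality holds for (i) and (ii); the remaining constraints have slack.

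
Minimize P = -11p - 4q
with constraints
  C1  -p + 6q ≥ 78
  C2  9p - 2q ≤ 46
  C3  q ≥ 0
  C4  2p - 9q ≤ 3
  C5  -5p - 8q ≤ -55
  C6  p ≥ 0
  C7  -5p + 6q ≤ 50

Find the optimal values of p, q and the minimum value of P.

Corner points and P = -11p - 4q:
  (108/13, 187/13) → P = -1936/13
  (7, 85/6) → P = -401/3
  (94/11, 170/11) → P = -1714/11

At the optimal vertex, 9p - 2q = 46 and -5p + 6q = 50.
Solving simultaneously gives p = 94/11, q = 170/11.

p = 94/11, q = 170/11, minimum P = -1714/11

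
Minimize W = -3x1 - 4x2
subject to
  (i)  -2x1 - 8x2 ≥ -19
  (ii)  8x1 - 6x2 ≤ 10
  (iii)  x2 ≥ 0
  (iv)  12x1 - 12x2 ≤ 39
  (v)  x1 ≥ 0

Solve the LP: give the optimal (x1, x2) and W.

Corner points and W = -3x1 - 4x2:
  (97/38, 33/19) → W = -555/38
  (0, 19/8) → W = -19/2
  (5/4, 0) → W = -15/4
  (0, 0) → W = 0

At the optimal vertex, -2x1 - 8x2 = -19 and 8x1 - 6x2 = 10.
Solving simultaneously gives x1 = 97/38, x2 = 33/19.

x1 = 97/38, x2 = 33/19, minimum W = -555/38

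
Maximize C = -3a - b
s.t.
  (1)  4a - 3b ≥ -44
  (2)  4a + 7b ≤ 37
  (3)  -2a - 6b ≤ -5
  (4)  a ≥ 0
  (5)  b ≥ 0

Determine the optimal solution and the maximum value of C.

a = 0, b = 5/6, maximum C = -5/6

At the optimal vertex, -2a - 6b = -5 and a = 0.
Solving simultaneously gives a = 0, b = 5/6.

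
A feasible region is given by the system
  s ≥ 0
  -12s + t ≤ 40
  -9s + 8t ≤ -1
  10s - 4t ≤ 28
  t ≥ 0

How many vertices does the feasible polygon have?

Intersecting each pair of boundary lines and keeping only the points that satisfy every inequality leaves:
  (5, 11/2)
  (1/9, 0)
  (14/5, 0)

3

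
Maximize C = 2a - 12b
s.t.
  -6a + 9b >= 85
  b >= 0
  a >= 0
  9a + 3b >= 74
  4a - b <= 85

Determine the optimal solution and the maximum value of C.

Feasible corners and C = 2a - 12b:
  (137/33, 403/33) → C = -4562/33
  (85/3, 85/3) → C = -850/3
  (0, 74/3) → C = -296
The feasible region is unbounded (it extends along (0, 1), (1, 4)), but C strictly decreases along every unbounded feasible direction, so there is no improving ray and the maximum is attained at a vertex.

The binding constraints are -6a + 9b = 85 and 9a + 3b = 74.
Solving simultaneously gives a = 137/33, b = 403/33.

a = 137/33, b = 403/33, maximum C = -4562/33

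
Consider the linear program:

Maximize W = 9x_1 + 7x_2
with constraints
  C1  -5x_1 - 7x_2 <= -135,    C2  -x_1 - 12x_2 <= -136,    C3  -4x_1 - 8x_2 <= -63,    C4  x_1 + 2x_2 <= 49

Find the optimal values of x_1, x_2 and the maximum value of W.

x_1 = 158/5, x_2 = 87/10, maximum W = 3453/10

Feasible corners and W = 9x_1 + 7x_2:
  (668/53, 545/53) → W = 9827/53
  (-73/3, 110/3) → W = 113/3
  (158/5, 87/10) → W = 3453/10

The optimum lies where -x_1 - 12x_2 = -136 and x_1 + 2x_2 = 49.
Solving simultaneously gives x_1 = 158/5, x_2 = 87/10.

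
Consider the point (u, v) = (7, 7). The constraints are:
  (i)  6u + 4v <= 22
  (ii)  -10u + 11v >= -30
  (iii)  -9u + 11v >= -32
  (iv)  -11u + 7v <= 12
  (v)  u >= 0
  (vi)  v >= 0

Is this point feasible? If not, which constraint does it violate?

not feasible — violates (i)

Constraint (i): 6u + 4v = 70, which is not ≤ 22. All other constraints are satisfied.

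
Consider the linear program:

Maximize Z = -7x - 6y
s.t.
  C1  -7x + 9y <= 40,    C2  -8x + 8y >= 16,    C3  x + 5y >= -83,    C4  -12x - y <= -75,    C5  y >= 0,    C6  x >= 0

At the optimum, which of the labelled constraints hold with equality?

C2 and C4

Corner points and Z = -7x - 6y:
  (11, 13) → Z = -155
  (127/23, 201/23) → Z = -2095/23
  (73/13, 99/13) → Z = -85

The maximum is at (73/13, 99/13). Substituting into each constraint, equality holds for C2 and C4; the remaining constraints have slack.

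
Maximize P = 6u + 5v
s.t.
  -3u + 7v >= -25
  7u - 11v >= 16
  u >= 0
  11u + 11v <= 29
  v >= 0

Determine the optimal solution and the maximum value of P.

u = 29/11, v = 0, maximum P = 174/11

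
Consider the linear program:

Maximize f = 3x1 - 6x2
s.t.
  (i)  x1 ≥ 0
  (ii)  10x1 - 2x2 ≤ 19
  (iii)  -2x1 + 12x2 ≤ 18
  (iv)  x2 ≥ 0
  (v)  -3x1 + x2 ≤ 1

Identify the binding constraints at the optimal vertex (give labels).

Extreme points and f = 3x1 - 6x2:
  (0, 0) → f = 0
  (0, 1) → f = -6
  (66/29, 109/58) → f = -129/29
  (19/10, 0) → f = 57/10
  (3/17, 26/17) → f = -147/17

The maximum is at (19/10, 0). Substituting into each constraint, equality holds for (ii) and (iv); the remaining constraints have slack.

(ii) and (iv)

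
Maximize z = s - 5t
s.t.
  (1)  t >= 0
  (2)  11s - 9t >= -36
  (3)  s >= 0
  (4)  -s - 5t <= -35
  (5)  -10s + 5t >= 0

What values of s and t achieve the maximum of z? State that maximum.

s = 35/11, t = 70/11, maximum z = -315/11

Feasible corners and z = s - 5t:
  (135/64, 421/64) → z = -985/32
  (36/7, 72/7) → z = -324/7
  (35/11, 70/11) → z = -315/11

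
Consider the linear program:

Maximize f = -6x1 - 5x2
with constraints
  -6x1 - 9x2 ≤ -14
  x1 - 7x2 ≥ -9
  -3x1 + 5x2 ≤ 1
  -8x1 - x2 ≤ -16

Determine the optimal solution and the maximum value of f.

Extreme points and f = -6x1 - 5x2:
  (65/33, 8/33) → f = -430/33
  (19/8, 13/8) → f = -179/8
  (79/43, 56/43) → f = -754/43
The feasible region is unbounded (it extends along (3, -2), (7, 1)), but f strictly decreases along every unbounded feasible direction, so there is no improving ray and the maximum is attained at a vertex.

The binding constraints are -6x1 - 9x2 = -14 and -8x1 - x2 = -16.
Solving simultaneously gives x1 = 65/33, x2 = 8/33.

x1 = 65/33, x2 = 8/33, maximum f = -430/33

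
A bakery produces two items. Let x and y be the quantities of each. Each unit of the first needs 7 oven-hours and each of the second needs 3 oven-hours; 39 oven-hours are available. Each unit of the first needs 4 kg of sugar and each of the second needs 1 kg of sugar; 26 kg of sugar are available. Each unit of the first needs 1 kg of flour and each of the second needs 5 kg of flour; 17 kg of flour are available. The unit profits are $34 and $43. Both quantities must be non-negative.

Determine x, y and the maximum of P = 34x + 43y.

x = 9/2, y = 5/2, maximum P = 521/2

Feasible corners and P = 34x + 43y:
  (0, 0) → P = 0
  (0, 17/5) → P = 731/5
  (39/7, 0) → P = 1326/7
  (9/2, 5/2) → P = 521/2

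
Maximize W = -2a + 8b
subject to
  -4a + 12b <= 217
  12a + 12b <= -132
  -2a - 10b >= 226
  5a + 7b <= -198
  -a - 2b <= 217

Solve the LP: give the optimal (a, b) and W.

The binding constraints are -4a + 12b = 217 and -2a - 10b = 226.
Solving simultaneously gives a = -2441/32, b = -235/32.

a = -2441/32, b = -235/32, maximum W = 1501/16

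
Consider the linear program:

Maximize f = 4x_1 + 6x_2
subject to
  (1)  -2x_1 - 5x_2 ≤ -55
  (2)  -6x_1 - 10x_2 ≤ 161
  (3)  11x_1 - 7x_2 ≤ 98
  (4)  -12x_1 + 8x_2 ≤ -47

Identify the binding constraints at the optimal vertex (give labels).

Extreme points and f = 4x_1 + 6x_2:
  (875/69, 409/69) → f = 5954/69
  (675/76, 283/38) → f = 1524/19
  (455/4, 659/4) → f = 2887/2

The maximum is at (455/4, 659/4). Substituting into each constraint, equality holds for (3) and (4); the remaining constraints have slack.

(3) and (4)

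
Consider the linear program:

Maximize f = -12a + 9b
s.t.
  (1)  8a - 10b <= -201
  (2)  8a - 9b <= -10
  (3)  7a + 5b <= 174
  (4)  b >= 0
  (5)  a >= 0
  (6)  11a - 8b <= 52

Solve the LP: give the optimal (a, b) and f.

a = 0, b = 174/5, maximum f = 1566/5

Corner points and f = -12a + 9b:
  (147/22, 2799/110) → f = 16371/110
  (0, 201/10) → f = 1809/10
  (0, 174/5) → f = 1566/5

The binding constraints are 7a + 5b = 174 and a = 0.
Solving simultaneously gives a = 0, b = 174/5.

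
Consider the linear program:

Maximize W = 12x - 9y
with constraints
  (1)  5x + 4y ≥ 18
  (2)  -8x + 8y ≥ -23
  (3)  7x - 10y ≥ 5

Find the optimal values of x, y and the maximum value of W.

x = 95/12, y = 121/24, maximum W = 397/8

Feasible corners and W = 12x - 9y:
  (59/18, 29/72) → W = 857/24
  (100/39, 101/78) → W = 497/26
  (95/12, 121/24) → W = 397/8

The binding constraints are -8x + 8y = -23 and 7x - 10y = 5.
Solving simultaneously gives x = 95/12, y = 121/24.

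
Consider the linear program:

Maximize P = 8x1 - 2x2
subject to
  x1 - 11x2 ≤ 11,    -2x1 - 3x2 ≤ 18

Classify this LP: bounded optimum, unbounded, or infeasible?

From the feasible point (-33/5, -8/5), moving in the direction (11, 1) keeps every constraint satisfied while P increases without bound.

unbounded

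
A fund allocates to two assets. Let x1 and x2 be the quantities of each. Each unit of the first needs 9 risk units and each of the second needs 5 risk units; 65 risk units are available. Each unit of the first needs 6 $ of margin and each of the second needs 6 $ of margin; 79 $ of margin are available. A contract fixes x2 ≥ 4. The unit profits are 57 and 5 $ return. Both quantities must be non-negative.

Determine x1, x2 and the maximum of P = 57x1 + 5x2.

x1 = 5, x2 = 4, maximum P = 305

Feasible corners and P = 57x1 + 5x2:
  (0, 13) → P = 65
  (0, 4) → P = 20
  (5, 4) → P = 305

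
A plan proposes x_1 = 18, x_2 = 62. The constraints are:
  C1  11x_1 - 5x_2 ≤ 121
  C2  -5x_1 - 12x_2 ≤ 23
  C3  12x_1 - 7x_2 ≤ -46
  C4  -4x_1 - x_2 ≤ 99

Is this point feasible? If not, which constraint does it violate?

C1: -112 ≤ 121 ✓
C2: -834 ≤ 23 ✓
C3: -218 ≤ -46 ✓
C4: -134 ≤ 99 ✓

feasible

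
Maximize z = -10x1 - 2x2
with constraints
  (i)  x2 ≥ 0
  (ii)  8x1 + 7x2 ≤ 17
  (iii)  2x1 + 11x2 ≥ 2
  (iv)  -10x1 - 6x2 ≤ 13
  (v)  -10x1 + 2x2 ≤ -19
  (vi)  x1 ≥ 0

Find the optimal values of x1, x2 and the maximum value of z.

x1 = 19/10, x2 = 0, maximum z = -19

Vertices and z = -10x1 - 2x2:
  (17/8, 0) → z = -85/4
  (19/10, 0) → z = -19
  (167/86, 9/43) → z = -853/43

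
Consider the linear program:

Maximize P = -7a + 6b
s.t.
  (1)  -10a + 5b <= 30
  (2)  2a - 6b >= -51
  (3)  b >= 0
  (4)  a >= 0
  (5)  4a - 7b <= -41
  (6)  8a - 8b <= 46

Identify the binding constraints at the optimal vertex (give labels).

Extreme points and P = -7a + 6b:
  (3/2, 9) → P = 87/2
  (0, 6) → P = 36
  (111/10, 61/5) → P = -9/2
  (0, 41/7) → P = 246/7

The maximum is at (3/2, 9). Substituting into each constraint, equality holds for (1) and (2); the remaining constraints have slack.

(1) and (2)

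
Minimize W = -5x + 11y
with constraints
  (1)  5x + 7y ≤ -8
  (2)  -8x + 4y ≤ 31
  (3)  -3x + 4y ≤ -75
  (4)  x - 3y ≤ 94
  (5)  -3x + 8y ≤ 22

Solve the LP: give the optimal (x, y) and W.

Corner points and W = -5x + 11y:
  (493/41, -399/41) → W = -6854/41
  (317/11, -239/11) → W = -4214/11
  (-106/5, -693/20) → W = -5503/20
  (-469/20, -783/20) → W = -1567/5

x = 317/11, y = -239/11, minimum W = -4214/11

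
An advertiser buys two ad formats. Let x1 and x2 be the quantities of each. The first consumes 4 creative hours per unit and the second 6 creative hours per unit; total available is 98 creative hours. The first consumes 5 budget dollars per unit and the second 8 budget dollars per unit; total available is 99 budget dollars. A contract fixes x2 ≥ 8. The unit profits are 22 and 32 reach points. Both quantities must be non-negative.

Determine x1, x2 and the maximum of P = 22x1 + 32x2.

x1 = 7, x2 = 8, maximum P = 410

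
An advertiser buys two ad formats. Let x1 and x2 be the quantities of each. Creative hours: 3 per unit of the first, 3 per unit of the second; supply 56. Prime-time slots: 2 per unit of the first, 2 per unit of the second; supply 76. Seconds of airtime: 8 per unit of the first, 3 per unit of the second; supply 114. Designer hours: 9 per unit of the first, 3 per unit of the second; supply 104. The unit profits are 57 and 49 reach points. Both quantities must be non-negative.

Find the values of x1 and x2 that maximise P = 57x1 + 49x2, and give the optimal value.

x1 = 8, x2 = 32/3, maximum P = 2936/3

Corner points and P = 57x1 + 49x2:
  (0, 0) → P = 0
  (0, 56/3) → P = 2744/3
  (104/9, 0) → P = 1976/3
  (8, 32/3) → P = 2936/3

The optimum lies where 3x1 + 3x2 = 56 and 9x1 + 3x2 = 104.
Solving simultaneously gives x1 = 8, x2 = 32/3.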